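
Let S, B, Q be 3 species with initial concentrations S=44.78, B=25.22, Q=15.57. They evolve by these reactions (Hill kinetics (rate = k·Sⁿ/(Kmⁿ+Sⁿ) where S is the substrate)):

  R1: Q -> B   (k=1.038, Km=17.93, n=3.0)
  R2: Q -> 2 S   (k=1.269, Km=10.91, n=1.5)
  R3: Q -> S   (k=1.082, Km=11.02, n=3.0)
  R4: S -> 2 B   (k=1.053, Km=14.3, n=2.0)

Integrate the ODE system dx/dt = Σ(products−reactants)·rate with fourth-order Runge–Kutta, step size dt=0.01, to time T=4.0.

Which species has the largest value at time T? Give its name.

RK4 with dt=0.01: 400 steps to T=4.0. Trajectory (selected grid times):
t=0.00: S=44.78 B=25.22 Q=15.57
t=0.44: S=45.40 B=26.23 Q=14.71
t=0.89: S=45.98 B=27.25 Q=13.88
t=1.33: S=46.51 B=28.24 Q=13.11
t=1.78: S=47.01 B=29.23 Q=12.37
t=2.22: S=47.46 B=30.18 Q=11.70
t=2.67: S=47.87 B=31.14 Q=11.05
t=3.11: S=48.22 B=32.08 Q=10.47
t=3.56: S=48.54 B=33.02 Q=9.91
t=4.00: S=48.81 B=33.94 Q=9.40
At T=4.0: S=48.81 B=33.94 Q=9.40; the largest is S.

Dominant species at T: S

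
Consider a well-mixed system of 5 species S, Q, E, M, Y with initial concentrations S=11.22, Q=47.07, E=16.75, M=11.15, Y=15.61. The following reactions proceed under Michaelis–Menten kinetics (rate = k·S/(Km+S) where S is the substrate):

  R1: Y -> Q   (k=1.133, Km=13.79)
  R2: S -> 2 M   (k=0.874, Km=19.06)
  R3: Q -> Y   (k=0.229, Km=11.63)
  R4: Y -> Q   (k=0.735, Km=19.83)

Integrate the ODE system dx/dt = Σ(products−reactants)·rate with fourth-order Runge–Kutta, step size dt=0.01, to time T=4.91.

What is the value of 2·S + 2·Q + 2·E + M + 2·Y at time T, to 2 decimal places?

Value at T = 192.45

Check how each reaction changes W = 2·S + 2·Q + 2·E + M + 2·Y (weight of products minus weight of reactants):
R1: Y -> Q: (2·1) − (2·1) = 2 − 2 = 0
R2: S -> 2 M: (1·2) − (2·1) = 2 − 2 = 0
R3: Q -> Y: (2·1) − (2·1) = 2 − 2 = 0
R4: Y -> Q: (2·1) − (2·1) = 2 − 2 = 0
Every reaction leaves W unchanged, so W is conserved and no simulation is needed: W(T) = W(0) = 2·11.22 + 2·47.07 + 2·16.75 + 11.15 + 2·15.61 = 192.45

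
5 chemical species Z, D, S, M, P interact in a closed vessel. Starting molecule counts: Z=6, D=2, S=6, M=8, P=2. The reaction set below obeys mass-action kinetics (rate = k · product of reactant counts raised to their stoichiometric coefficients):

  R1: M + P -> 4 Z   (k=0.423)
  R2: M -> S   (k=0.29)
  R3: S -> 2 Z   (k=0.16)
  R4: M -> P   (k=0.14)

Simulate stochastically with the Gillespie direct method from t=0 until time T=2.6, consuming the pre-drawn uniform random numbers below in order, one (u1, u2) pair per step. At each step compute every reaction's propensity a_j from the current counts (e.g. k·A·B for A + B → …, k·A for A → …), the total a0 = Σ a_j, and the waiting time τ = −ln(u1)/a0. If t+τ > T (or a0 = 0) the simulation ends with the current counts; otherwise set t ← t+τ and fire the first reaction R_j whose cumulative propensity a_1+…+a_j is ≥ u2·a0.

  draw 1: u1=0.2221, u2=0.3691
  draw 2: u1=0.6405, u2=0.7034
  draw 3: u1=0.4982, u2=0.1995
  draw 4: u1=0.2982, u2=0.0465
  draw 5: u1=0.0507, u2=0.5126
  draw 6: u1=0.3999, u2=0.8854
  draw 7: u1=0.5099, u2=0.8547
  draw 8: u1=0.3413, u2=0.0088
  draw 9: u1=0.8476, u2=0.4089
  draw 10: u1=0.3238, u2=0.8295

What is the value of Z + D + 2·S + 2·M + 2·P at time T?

Value at T = 40

Check how each reaction changes W = Z + D + 2·S + 2·M + 2·P (weight of products minus weight of reactants):
R1: M + P -> 4 Z: (1·4) − (2·1 + 2·1) = 4 − 4 = 0
R2: M -> S: (2·1) − (2·1) = 2 − 2 = 0
R3: S -> 2 Z: (1·2) − (2·1) = 2 − 2 = 0
R4: M -> P: (2·1) − (2·1) = 2 − 2 = 0
Every reaction leaves W unchanged, so W is conserved and no simulation is needed: W(T) = W(0) = 6 + 2 + 2·6 + 2·8 + 2·2 = 40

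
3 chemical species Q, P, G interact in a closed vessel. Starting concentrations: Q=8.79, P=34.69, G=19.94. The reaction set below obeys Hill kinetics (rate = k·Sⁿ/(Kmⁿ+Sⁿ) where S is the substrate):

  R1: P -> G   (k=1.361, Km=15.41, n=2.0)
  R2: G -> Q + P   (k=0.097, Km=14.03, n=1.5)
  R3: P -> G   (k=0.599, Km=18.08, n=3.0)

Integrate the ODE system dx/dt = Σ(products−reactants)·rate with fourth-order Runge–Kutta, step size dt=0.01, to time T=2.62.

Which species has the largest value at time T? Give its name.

RK4 with dt=0.01: 262 steps to T=2.62. Trajectory (selected grid times):
t=0.00: Q=8.79 P=34.69 G=19.94
t=0.29: Q=8.81 P=34.23 G=20.40
t=0.58: Q=8.83 P=33.77 G=20.86
t=0.87: Q=8.84 P=33.31 G=21.32
t=1.16: Q=8.86 P=32.85 G=21.78
t=1.46: Q=8.88 P=32.39 G=22.24
t=1.75: Q=8.90 P=31.94 G=22.69
t=2.04: Q=8.92 P=31.49 G=23.14
t=2.33: Q=8.94 P=31.05 G=23.58
t=2.62: Q=8.96 P=30.60 G=24.03
At T=2.62: Q=8.96 P=30.60 G=24.03; the largest is P.

Dominant species at T: P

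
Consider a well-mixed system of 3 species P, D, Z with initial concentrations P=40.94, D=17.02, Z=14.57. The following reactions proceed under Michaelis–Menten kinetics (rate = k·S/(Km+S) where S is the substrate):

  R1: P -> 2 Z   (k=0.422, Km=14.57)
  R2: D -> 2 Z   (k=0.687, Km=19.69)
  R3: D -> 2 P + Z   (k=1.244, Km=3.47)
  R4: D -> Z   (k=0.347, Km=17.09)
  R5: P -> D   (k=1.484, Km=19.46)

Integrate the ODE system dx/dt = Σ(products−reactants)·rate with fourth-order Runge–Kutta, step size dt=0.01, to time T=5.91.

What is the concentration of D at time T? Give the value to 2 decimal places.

D at T = 14.28

RK4 with dt=0.01: 591 steps to T=5.91. Trajectory (selected grid times):
t=0.00: P=40.94 D=17.02 Z=14.57
t=0.66: P=41.43 D=16.68 Z=16.19
t=1.31: P=41.91 D=16.36 Z=17.79
t=1.97: P=42.38 D=16.03 Z=19.40
t=2.63: P=42.85 D=15.72 Z=21.00
t=3.28: P=43.30 D=15.42 Z=22.57
t=3.94: P=43.75 D=15.12 Z=24.17
t=4.60: P=44.20 D=14.83 Z=25.75
t=5.25: P=44.63 D=14.55 Z=27.30
t=5.91: P=45.06 D=14.28 Z=28.87
Read off D at T=5.91: 14.28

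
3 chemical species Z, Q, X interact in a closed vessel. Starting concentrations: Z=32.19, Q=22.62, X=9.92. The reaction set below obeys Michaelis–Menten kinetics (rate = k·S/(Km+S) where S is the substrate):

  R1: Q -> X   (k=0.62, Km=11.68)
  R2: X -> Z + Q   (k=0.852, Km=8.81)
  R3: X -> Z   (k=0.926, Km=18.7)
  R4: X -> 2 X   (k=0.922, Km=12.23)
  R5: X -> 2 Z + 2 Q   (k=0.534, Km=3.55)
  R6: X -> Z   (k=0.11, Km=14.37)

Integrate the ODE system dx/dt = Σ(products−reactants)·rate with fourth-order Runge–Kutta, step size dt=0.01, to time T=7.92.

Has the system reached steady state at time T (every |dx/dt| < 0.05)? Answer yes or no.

Steady state at T: no

RK4 with dt=0.01: 792 steps to T=7.92. Trajectory (selected grid times):
t=0.00: Z=32.19 Q=22.62 X=9.92
t=0.88: Z=33.59 Q=23.34 X=9.58
t=1.76: Z=34.97 Q=24.05 X=9.26
t=2.64: Z=36.33 Q=24.73 X=8.95
t=3.52: Z=37.68 Q=25.41 X=8.66
t=4.40: Z=39.00 Q=26.06 X=8.38
t=5.28: Z=40.30 Q=26.70 X=8.11
t=6.16: Z=41.59 Q=27.33 X=7.85
t=7.04: Z=42.85 Q=27.94 X=7.60
t=7.92: Z=44.10 Q=28.54 X=7.37
Rates at T: R1=0.4399, R2=0.3880, R3=0.2617, R4=0.3466, R5=0.3603, R6=0.0373
dx/dt at T (Σ net stoichiometry × rate): Z=+1.4076, Q=+0.6687, X=-0.2607
Largest |dx/dt| is |+1.4076| (Z) ≥ 0.05 → not steady.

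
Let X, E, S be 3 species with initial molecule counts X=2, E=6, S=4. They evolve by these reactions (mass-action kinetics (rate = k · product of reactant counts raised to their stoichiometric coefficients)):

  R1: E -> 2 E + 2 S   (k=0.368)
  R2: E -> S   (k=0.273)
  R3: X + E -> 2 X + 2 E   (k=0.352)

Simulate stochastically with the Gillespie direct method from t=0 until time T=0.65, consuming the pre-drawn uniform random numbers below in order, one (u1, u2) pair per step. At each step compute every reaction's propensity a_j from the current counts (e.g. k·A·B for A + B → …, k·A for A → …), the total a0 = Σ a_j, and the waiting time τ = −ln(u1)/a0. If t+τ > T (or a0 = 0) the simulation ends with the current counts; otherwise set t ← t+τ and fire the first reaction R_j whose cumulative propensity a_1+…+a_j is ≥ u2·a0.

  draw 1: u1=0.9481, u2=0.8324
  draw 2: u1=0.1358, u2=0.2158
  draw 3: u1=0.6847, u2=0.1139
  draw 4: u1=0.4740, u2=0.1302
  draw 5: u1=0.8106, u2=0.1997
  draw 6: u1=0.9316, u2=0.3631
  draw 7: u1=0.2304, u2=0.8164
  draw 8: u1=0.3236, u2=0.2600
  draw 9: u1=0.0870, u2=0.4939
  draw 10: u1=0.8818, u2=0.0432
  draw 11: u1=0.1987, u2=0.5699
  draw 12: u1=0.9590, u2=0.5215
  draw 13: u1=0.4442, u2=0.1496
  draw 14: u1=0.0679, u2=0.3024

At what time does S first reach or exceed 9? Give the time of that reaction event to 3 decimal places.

t=0.000: X=2 E=6 S=4
Draw 1: a1=2.208, a2=1.638, a3=4.224, a0=8.070; τ=−ln(0.9481)/8.070=0.007 → t=0.007; u2·a0=0.8324·8.070=6.717; a1+a2=3.846 < 6.717 ≤ a1+…+a3=8.070 → R3 fires; X=3 E=7 S=4
Draw 2: a1=2.576, a2=1.911, a3=7.392, a0=11.879; τ=−ln(0.1358)/11.879=0.168 → t=0.175; u2·a0=0.2158·11.879=2.563 ≤ a1=2.576 → R1 fires; X=3 E=8 S=6
Draw 3: a1=2.944, a2=2.184, a3=8.448, a0=13.576; τ=−ln(0.6847)/13.576=0.028 → t=0.203; u2·a0=0.1139·13.576=1.546 ≤ a1=2.944 → R1 fires; X=3 E=9 S=8
Draw 4: a1=3.312, a2=2.457, a3=9.504, a0=15.273; τ=−ln(0.4740)/15.273=0.049 → t=0.251; u2·a0=0.1302·15.273=1.989 ≤ a1=3.312 → R1 fires; X=3 E=10 S=10
Draw 5: a1=3.680, a2=2.730, a3=10.560, a0=16.970; τ=−ln(0.8106)/16.970=0.012 → t=0.264; u2·a0=0.1997·16.970=3.389 ≤ a1=3.680 → R1 fires; X=3 E=11 S=12
Draw 6: a1=4.048, a2=3.003, a3=11.616, a0=18.667; τ=−ln(0.9316)/18.667=0.004 → t=0.268; u2·a0=0.3631·18.667=6.778; a1=4.048 < 6.778 ≤ a1+a2=7.051 → R2 fires; X=3 E=10 S=13
Draw 7: a1=3.680, a2=2.730, a3=10.560, a0=16.970; τ=−ln(0.2304)/16.970=0.087 → t=0.354; u2·a0=0.8164·16.970=13.854; a1+a2=6.410 < 13.854 ≤ a1+…+a3=16.970 → R3 fires; X=4 E=11 S=13
Draw 8: a1=4.048, a2=3.003, a3=15.488, a0=22.539; τ=−ln(0.3236)/22.539=0.050 → t=0.404; u2·a0=0.2600·22.539=5.860; a1=4.048 < 5.860 ≤ a1+a2=7.051 → R2 fires; X=4 E=10 S=14
Draw 9: a1=3.680, a2=2.730, a3=14.080, a0=20.490; τ=−ln(0.0870)/20.490=0.119 → t=0.523; u2·a0=0.4939·20.490=10.120; a1+a2=6.410 < 10.120 ≤ a1+…+a3=20.490 → R3 fires; X=5 E=11 S=14
Draw 10: a1=4.048, a2=3.003, a3=19.360, a0=26.411; τ=−ln(0.8818)/26.411=0.005 → t=0.528; u2·a0=0.0432·26.411=1.141 ≤ a1=4.048 → R1 fires; X=5 E=12 S=16
Draw 11: a1=4.416, a2=3.276, a3=21.120, a0=28.812; τ=−ln(0.1987)/28.812=0.056 → t=0.584; u2·a0=0.5699·28.812=16.420; a1+a2=7.692 < 16.420 ≤ a1+…+a3=28.812 → R3 fires; X=6 E=13 S=16
Draw 12: a1=4.784, a2=3.549, a3=27.456, a0=35.789; τ=−ln(0.9590)/35.789=0.001 → t=0.585; u2·a0=0.5215·35.789=18.664; a1+a2=8.333 < 18.664 ≤ a1+…+a3=35.789 → R3 fires; X=7 E=14 S=16
Draw 13: a1=5.152, a2=3.822, a3=34.496, a0=43.470; τ=−ln(0.4442)/43.470=0.019 → t=0.604; u2·a0=0.1496·43.470=6.503; a1=5.152 < 6.503 ≤ a1+a2=8.974 → R2 fires; X=7 E=13 S=17
Draw 14: a1=4.784, a2=3.549, a3=32.032, a0=40.365; τ=−ln(0.0679)/40.365=0.067 → t=0.671 > T=0.65: stop.
S first becomes ≥ 9 when it reaches 10 at the event at t=0.251.

Threshold first reached at t = 0.251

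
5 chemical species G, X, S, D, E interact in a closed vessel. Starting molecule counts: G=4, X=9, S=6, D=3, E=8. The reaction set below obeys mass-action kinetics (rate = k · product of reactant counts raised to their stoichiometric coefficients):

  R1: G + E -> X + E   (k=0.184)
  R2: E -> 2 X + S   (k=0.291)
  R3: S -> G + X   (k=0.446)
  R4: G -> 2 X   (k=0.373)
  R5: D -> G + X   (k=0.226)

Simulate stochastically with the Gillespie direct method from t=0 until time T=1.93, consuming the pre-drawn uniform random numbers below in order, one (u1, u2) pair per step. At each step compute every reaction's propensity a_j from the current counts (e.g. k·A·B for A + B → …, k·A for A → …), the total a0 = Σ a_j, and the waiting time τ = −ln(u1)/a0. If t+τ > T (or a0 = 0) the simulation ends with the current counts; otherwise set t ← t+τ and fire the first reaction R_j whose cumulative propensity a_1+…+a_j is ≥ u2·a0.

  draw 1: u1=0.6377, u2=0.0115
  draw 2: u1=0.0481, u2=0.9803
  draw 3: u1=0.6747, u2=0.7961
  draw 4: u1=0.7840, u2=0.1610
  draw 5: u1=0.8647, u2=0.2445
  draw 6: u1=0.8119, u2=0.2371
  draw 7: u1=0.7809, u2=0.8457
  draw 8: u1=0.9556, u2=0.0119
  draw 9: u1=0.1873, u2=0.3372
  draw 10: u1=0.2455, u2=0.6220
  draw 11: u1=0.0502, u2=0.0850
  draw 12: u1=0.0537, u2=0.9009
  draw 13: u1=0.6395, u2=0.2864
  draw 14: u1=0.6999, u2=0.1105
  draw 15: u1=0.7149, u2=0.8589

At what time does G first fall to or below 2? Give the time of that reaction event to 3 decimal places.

Threshold first reached at t = 0.384

t=0.000: G=4 X=9 S=6 D=3 E=8
Draw 1: a1=5.888, a2=2.328, a3=2.676, a4=1.492, a5=0.678, a0=13.062; τ=−ln(0.6377)/13.062=0.034 → t=0.034; u2·a0=0.0115·13.062=0.150 ≤ a1=5.888 → R1 fires; G=3 X=10 S=6 D=3 E=8
Draw 2: a1=4.416, a2=2.328, a3=2.676, a4=1.119, a5=0.678, a0=11.217; τ=−ln(0.0481)/11.217=0.271 → t=0.305; u2·a0=0.9803·11.217=10.996; a1+…+a4=10.539 < 10.996 ≤ a1+…+a5=11.217 → R5 fires; G=4 X=11 S=6 D=2 E=8
Draw 3: a1=5.888, a2=2.328, a3=2.676, a4=1.492, a5=0.452, a0=12.836; τ=−ln(0.6747)/12.836=0.031 → t=0.336; u2·a0=0.7961·12.836=10.219; a1+a2=8.216 < 10.219 ≤ a1+…+a3=10.892 → R3 fires; G=5 X=12 S=5 D=2 E=8
Draw 4: a1=7.360, a2=2.328, a3=2.230, a4=1.865, a5=0.452, a0=14.235; τ=−ln(0.7840)/14.235=0.017 → t=0.353; u2·a0=0.1610·14.235=2.292 ≤ a1=7.360 → R1 fires; G=4 X=13 S=5 D=2 E=8
Draw 5: a1=5.888, a2=2.328, a3=2.230, a4=1.492, a5=0.452, a0=12.390; τ=−ln(0.8647)/12.390=0.012 → t=0.364; u2·a0=0.2445·12.390=3.029 ≤ a1=5.888 → R1 fires; G=3 X=14 S=5 D=2 E=8
Draw 6: a1=4.416, a2=2.328, a3=2.230, a4=1.119, a5=0.452, a0=10.545; τ=−ln(0.8119)/10.545=0.020 → t=0.384; u2·a0=0.2371·10.545=2.500 ≤ a1=4.416 → R1 fires; G=2 X=15 S=5 D=2 E=8
Draw 7: a1=2.944, a2=2.328, a3=2.230, a4=0.746, a5=0.452, a0=8.700; τ=−ln(0.7809)/8.700=0.028 → t=0.413; u2·a0=0.8457·8.700=7.358; a1+a2=5.272 < 7.358 ≤ a1+…+a3=7.502 → R3 fires; G=3 X=16 S=4 D=2 E=8
Draw 8: a1=4.416, a2=2.328, a3=1.784, a4=1.119, a5=0.452, a0=10.099; τ=−ln(0.9556)/10.099=0.004 → t=0.417; u2·a0=0.0119·10.099=0.120 ≤ a1=4.416 → R1 fires; G=2 X=17 S=4 D=2 E=8
Draw 9: a1=2.944, a2=2.328, a3=1.784, a4=0.746, a5=0.452, a0=8.254; τ=−ln(0.1873)/8.254=0.203 → t=0.620; u2·a0=0.3372·8.254=2.783 ≤ a1=2.944 → R1 fires; G=1 X=18 S=4 D=2 E=8
Draw 10: a1=1.472, a2=2.328, a3=1.784, a4=0.373, a5=0.452, a0=6.409; τ=−ln(0.2455)/6.409=0.219 → t=0.839; u2·a0=0.6220·6.409=3.986; a1+a2=3.800 < 3.986 ≤ a1+…+a3=5.584 → R3 fires; G=2 X=19 S=3 D=2 E=8
Draw 11: a1=2.944, a2=2.328, a3=1.338, a4=0.746, a5=0.452, a0=7.808; τ=−ln(0.0502)/7.808=0.383 → t=1.222; u2·a0=0.0850·7.808=0.664 ≤ a1=2.944 → R1 fires; G=1 X=20 S=3 D=2 E=8
Draw 12: a1=1.472, a2=2.328, a3=1.338, a4=0.373, a5=0.452, a0=5.963; τ=−ln(0.0537)/5.963=0.490 → t=1.713; u2·a0=0.9009·5.963=5.372; a1+…+a3=5.138 < 5.372 ≤ a1+…+a4=5.511 → R4 fires; G=0 X=22 S=3 D=2 E=8
Draw 13: a1=0.000, a2=2.328, a3=1.338, a4=0.000, a5=0.452, a0=4.118; τ=−ln(0.6395)/4.118=0.109 → t=1.821; u2·a0=0.2864·4.118=1.179; a1=0.000 < 1.179 ≤ a1+a2=2.328 → R2 fires; G=0 X=24 S=4 D=2 E=7
Draw 14: a1=0.000, a2=2.037, a3=1.784, a4=0.000, a5=0.452, a0=4.273; τ=−ln(0.6999)/4.273=0.084 → t=1.905; u2·a0=0.1105·4.273=0.472; a1=0.000 < 0.472 ≤ a1+a2=2.037 → R2 fires; G=0 X=26 S=5 D=2 E=6
Draw 15: a1=0.000, a2=1.746, a3=2.230, a4=0.000, a5=0.452, a0=4.428; τ=−ln(0.7149)/4.428=0.076 → t=1.981 > T=1.93: stop.
G first becomes ≤ 2 when it reaches 2 at the event at t=0.384.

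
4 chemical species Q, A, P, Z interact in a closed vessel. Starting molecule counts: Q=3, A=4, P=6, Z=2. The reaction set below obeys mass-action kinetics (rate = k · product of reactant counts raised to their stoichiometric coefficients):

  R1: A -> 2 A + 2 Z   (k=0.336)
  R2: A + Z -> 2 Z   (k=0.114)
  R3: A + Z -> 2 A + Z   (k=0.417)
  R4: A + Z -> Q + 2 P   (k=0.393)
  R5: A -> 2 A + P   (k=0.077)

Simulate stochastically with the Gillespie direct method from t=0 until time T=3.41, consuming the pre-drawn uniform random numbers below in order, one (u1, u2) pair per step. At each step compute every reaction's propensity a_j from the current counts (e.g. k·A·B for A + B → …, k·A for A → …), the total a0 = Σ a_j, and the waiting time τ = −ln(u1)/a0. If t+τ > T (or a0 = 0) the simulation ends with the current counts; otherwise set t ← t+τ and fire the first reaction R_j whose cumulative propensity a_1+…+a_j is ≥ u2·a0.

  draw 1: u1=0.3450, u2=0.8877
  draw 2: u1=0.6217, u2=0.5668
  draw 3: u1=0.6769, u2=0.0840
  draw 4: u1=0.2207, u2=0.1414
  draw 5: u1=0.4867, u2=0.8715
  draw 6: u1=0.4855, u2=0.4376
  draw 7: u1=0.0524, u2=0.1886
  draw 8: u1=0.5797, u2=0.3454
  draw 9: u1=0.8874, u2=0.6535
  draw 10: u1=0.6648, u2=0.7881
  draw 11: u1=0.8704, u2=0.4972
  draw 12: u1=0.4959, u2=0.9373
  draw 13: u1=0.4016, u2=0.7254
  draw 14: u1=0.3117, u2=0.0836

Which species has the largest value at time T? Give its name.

Dominant species at T: P

t=0.000: Q=3 A=4 P=6 Z=2
Draw 1: a1=1.344, a2=0.912, a3=3.336, a4=3.144, a5=0.308, a0=9.044; τ=−ln(0.3450)/9.044=0.118 → t=0.118; u2·a0=0.8877·9.044=8.028; a1+…+a3=5.592 < 8.028 ≤ a1+…+a4=8.736 → R4 fires; Q=4 A=3 P=8 Z=1
Draw 2: a1=1.008, a2=0.342, a3=1.251, a4=1.179, a5=0.231, a0=4.011; τ=−ln(0.6217)/4.011=0.118 → t=0.236; u2·a0=0.5668·4.011=2.273; a1+a2=1.350 < 2.273 ≤ a1+…+a3=2.601 → R3 fires; Q=4 A=4 P=8 Z=1
Draw 3: a1=1.344, a2=0.456, a3=1.668, a4=1.572, a5=0.308, a0=5.348; τ=−ln(0.6769)/5.348=0.073 → t=0.309; u2·a0=0.0840·5.348=0.449 ≤ a1=1.344 → R1 fires; Q=4 A=5 P=8 Z=3
Draw 4: a1=1.680, a2=1.710, a3=6.255, a4=5.895, a5=0.385, a0=15.925; τ=−ln(0.2207)/15.925=0.095 → t=0.404; u2·a0=0.1414·15.925=2.252; a1=1.680 < 2.252 ≤ a1+a2=3.390 → R2 fires; Q=4 A=4 P=8 Z=4
Draw 5: a1=1.344, a2=1.824, a3=6.672, a4=6.288, a5=0.308, a0=16.436; τ=−ln(0.4867)/16.436=0.044 → t=0.448; u2·a0=0.8715·16.436=14.324; a1+…+a3=9.840 < 14.324 ≤ a1+…+a4=16.128 → R4 fires; Q=5 A=3 P=10 Z=3
Draw 6: a1=1.008, a2=1.026, a3=3.753, a4=3.537, a5=0.231, a0=9.555; τ=−ln(0.4855)/9.555=0.076 → t=0.523; u2·a0=0.4376·9.555=4.181; a1+a2=2.034 < 4.181 ≤ a1+…+a3=5.787 → R3 fires; Q=5 A=4 P=10 Z=3
Draw 7: a1=1.344, a2=1.368, a3=5.004, a4=4.716, a5=0.308, a0=12.740; τ=−ln(0.0524)/12.740=0.231 → t=0.755; u2·a0=0.1886·12.740=2.403; a1=1.344 < 2.403 ≤ a1+a2=2.712 → R2 fires; Q=5 A=3 P=10 Z=4
Draw 8: a1=1.008, a2=1.368, a3=5.004, a4=4.716, a5=0.231, a0=12.327; τ=−ln(0.5797)/12.327=0.044 → t=0.799; u2·a0=0.3454·12.327=4.258; a1+a2=2.376 < 4.258 ≤ a1+…+a3=7.380 → R3 fires; Q=5 A=4 P=10 Z=4
Draw 9: a1=1.344, a2=1.824, a3=6.672, a4=6.288, a5=0.308, a0=16.436; τ=−ln(0.8874)/16.436=0.007 → t=0.806; u2·a0=0.6535·16.436=10.741; a1+…+a3=9.840 < 10.741 ≤ a1+…+a4=16.128 → R4 fires; Q=6 A=3 P=12 Z=3
Draw 10: a1=1.008, a2=1.026, a3=3.753, a4=3.537, a5=0.231, a0=9.555; τ=−ln(0.6648)/9.555=0.043 → t=0.849; u2·a0=0.7881·9.555=7.530; a1+…+a3=5.787 < 7.530 ≤ a1+…+a4=9.324 → R4 fires; Q=7 A=2 P=14 Z=2
Draw 11: a1=0.672, a2=0.456, a3=1.668, a4=1.572, a5=0.154, a0=4.522; τ=−ln(0.8704)/4.522=0.031 → t=0.880; u2·a0=0.4972·4.522=2.248; a1+a2=1.128 < 2.248 ≤ a1+…+a3=2.796 → R3 fires; Q=7 A=3 P=14 Z=2
Draw 12: a1=1.008, a2=0.684, a3=2.502, a4=2.358, a5=0.231, a0=6.783; τ=−ln(0.4959)/6.783=0.103 → t=0.983; u2·a0=0.9373·6.783=6.358; a1+…+a3=4.194 < 6.358 ≤ a1+…+a4=6.552 → R4 fires; Q=8 A=2 P=16 Z=1
Draw 13: a1=0.672, a2=0.228, a3=0.834, a4=0.786, a5=0.154, a0=2.674; τ=−ln(0.4016)/2.674=0.341 → t=1.324; u2·a0=0.7254·2.674=1.940; a1+…+a3=1.734 < 1.940 ≤ a1+…+a4=2.520 → R4 fires; Q=9 A=1 P=18 Z=0
Draw 14: a1=0.336, a2=0.000, a3=0.000, a4=0.000, a5=0.077, a0=0.413; τ=−ln(0.3117)/0.413=2.823 → t=4.147 > T=3.41: stop.
At T=3.41: Q=9 A=1 P=18 Z=0; the largest is P.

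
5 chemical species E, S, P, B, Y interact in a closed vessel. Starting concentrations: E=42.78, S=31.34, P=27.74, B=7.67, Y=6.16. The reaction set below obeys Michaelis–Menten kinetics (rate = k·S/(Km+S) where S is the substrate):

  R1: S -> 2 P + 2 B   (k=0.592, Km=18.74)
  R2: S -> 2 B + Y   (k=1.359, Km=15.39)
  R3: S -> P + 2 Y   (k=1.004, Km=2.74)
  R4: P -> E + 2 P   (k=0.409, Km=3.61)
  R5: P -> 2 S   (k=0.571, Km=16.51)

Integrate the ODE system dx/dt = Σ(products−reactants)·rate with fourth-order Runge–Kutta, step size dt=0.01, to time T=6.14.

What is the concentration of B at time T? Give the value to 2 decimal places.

B at T = 22.57

RK4 with dt=0.01: 614 steps to T=6.14. Trajectory (selected grid times):
t=0.00: E=42.78 S=31.34 P=27.74 B=7.67 Y=6.16
t=0.68: E=43.03 S=30.34 P=28.87 B=9.40 Y=8.03
t=1.36: E=43.27 S=29.35 P=29.99 B=11.12 Y=9.89
t=2.05: E=43.53 S=28.37 P=31.11 B=12.84 Y=11.77
t=2.73: E=43.78 S=27.42 P=32.21 B=14.51 Y=13.61
t=3.41: E=44.03 S=26.49 P=33.30 B=16.16 Y=15.43
t=4.09: E=44.28 S=25.58 P=34.37 B=17.79 Y=17.25
t=4.78: E=44.53 S=24.68 P=35.45 B=19.42 Y=19.08
t=5.46: E=44.79 S=23.81 P=36.51 B=21.01 Y=20.87
t=6.14: E=45.04 S=22.95 P=37.55 B=22.57 Y=22.65
Read off B at T=6.14: 22.57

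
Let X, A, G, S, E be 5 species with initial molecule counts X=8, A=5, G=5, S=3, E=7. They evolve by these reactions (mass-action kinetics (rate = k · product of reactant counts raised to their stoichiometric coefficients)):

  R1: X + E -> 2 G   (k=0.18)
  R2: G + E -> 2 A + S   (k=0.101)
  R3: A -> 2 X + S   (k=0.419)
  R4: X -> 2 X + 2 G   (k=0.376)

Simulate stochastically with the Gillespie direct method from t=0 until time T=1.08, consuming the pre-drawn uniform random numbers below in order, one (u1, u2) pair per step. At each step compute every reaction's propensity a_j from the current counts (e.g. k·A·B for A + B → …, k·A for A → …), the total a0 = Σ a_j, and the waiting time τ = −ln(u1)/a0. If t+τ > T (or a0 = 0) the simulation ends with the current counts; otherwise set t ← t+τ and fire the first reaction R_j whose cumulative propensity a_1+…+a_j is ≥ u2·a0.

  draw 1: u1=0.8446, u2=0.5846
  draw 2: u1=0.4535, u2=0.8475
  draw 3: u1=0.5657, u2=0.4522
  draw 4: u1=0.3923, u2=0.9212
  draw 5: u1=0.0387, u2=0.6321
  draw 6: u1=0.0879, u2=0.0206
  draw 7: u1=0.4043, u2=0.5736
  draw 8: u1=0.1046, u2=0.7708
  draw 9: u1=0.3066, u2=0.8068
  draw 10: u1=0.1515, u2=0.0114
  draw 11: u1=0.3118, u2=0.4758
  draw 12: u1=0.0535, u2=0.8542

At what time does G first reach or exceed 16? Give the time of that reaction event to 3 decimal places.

t=0.000: X=8 A=5 G=5 S=3 E=7
Draw 1: a1=10.080, a2=3.535, a3=2.095, a4=3.008, a0=18.718; τ=−ln(0.8446)/18.718=0.009 → t=0.009; u2·a0=0.5846·18.718=10.943; a1=10.080 < 10.943 ≤ a1+a2=13.615 → R2 fires; X=8 A=7 G=4 S=4 E=6
Draw 2: a1=8.640, a2=2.424, a3=2.933, a4=3.008, a0=17.005; τ=−ln(0.4535)/17.005=0.047 → t=0.056; u2·a0=0.8475·17.005=14.412; a1+…+a3=13.997 < 14.412 ≤ a1+…+a4=17.005 → R4 fires; X=9 A=7 G=6 S=4 E=6
Draw 3: a1=9.720, a2=3.636, a3=2.933, a4=3.384, a0=19.673; τ=−ln(0.5657)/19.673=0.029 → t=0.084; u2·a0=0.4522·19.673=8.896 ≤ a1=9.720 → R1 fires; X=8 A=7 G=8 S=4 E=5
Draw 4: a1=7.200, a2=4.040, a3=2.933, a4=3.008, a0=17.181; τ=−ln(0.3923)/17.181=0.054 → t=0.139; u2·a0=0.9212·17.181=15.827; a1+…+a3=14.173 < 15.827 ≤ a1+…+a4=17.181 → R4 fires; X=9 A=7 G=10 S=4 E=5
Draw 5: a1=8.100, a2=5.050, a3=2.933, a4=3.384, a0=19.467; τ=−ln(0.0387)/19.467=0.167 → t=0.306; u2·a0=0.6321·19.467=12.305; a1=8.100 < 12.305 ≤ a1+a2=13.150 → R2 fires; X=9 A=9 G=9 S=5 E=4
Draw 6: a1=6.480, a2=3.636, a3=3.771, a4=3.384, a0=17.271; τ=−ln(0.0879)/17.271=0.141 → t=0.447; u2·a0=0.0206·17.271=0.356 ≤ a1=6.480 → R1 fires; X=8 A=9 G=11 S=5 E=3
Draw 7: a1=4.320, a2=3.333, a3=3.771, a4=3.008, a0=14.432; τ=−ln(0.4043)/14.432=0.063 → t=0.510; u2·a0=0.5736·14.432=8.278; a1+a2=7.653 < 8.278 ≤ a1+…+a3=11.424 → R3 fires; X=10 A=8 G=11 S=6 E=3
Draw 8: a1=5.400, a2=3.333, a3=3.352, a4=3.760, a0=15.845; τ=−ln(0.1046)/15.845=0.142 → t=0.652; u2·a0=0.7708·15.845=12.213; a1+…+a3=12.085 < 12.213 ≤ a1+…+a4=15.845 → R4 fires; X=11 A=8 G=13 S=6 E=3
Draw 9: a1=5.940, a2=3.939, a3=3.352, a4=4.136, a0=17.367; τ=−ln(0.3066)/17.367=0.068 → t=0.720; u2·a0=0.8068·17.367=14.012; a1+…+a3=13.231 < 14.012 ≤ a1+…+a4=17.367 → R4 fires; X=12 A=8 G=15 S=6 E=3
Draw 10: a1=6.480, a2=4.545, a3=3.352, a4=4.512, a0=18.889; τ=−ln(0.1515)/18.889=0.100 → t=0.820; u2·a0=0.0114·18.889=0.215 ≤ a1=6.480 → R1 fires; X=11 A=8 G=17 S=6 E=2
Draw 11: a1=3.960, a2=3.434, a3=3.352, a4=4.136, a0=14.882; τ=−ln(0.3118)/14.882=0.078 → t=0.898; u2·a0=0.4758·14.882=7.081; a1=3.960 < 7.081 ≤ a1+a2=7.394 → R2 fires; X=11 A=10 G=16 S=7 E=1
Draw 12: a1=1.980, a2=1.616, a3=4.190, a4=4.136, a0=11.922; τ=−ln(0.0535)/11.922=0.246 → t=1.144 > T=1.08: stop.
G first becomes ≥ 16 when it reaches 17 at the event at t=0.820.

Threshold first reached at t = 0.820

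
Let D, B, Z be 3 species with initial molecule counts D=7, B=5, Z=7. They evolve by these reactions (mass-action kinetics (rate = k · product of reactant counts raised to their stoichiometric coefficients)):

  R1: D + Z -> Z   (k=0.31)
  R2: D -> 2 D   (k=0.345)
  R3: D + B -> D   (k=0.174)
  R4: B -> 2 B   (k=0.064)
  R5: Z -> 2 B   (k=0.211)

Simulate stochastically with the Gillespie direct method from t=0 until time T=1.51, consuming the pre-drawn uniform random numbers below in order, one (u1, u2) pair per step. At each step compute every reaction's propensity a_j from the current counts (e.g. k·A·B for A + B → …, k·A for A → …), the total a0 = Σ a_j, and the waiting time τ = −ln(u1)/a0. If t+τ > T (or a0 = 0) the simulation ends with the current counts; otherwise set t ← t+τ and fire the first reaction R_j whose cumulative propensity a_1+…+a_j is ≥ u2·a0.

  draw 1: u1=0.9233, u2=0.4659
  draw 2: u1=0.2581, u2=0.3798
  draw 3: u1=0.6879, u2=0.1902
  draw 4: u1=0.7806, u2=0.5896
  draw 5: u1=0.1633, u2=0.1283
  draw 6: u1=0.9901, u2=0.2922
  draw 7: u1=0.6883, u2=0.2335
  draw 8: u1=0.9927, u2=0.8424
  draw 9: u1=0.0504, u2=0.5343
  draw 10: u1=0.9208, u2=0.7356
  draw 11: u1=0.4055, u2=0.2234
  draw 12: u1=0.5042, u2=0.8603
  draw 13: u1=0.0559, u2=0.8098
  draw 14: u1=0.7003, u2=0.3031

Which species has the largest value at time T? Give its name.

Dominant species at T: B

t=0.000: D=7 B=5 Z=7
Draw 1: a1=15.190, a2=2.415, a3=6.090, a4=0.320, a5=1.477, a0=25.492; τ=−ln(0.9233)/25.492=0.003 → t=0.003; u2·a0=0.4659·25.492=11.877 ≤ a1=15.190 → R1 fires; D=6 B=5 Z=7
Draw 2: a1=13.020, a2=2.070, a3=5.220, a4=0.320, a5=1.477, a0=22.107; τ=−ln(0.2581)/22.107=0.061 → t=0.064; u2·a0=0.3798·22.107=8.396 ≤ a1=13.020 → R1 fires; D=5 B=5 Z=7
Draw 3: a1=10.850, a2=1.725, a3=4.350, a4=0.320, a5=1.477, a0=18.722; τ=−ln(0.6879)/18.722=0.020 → t=0.084; u2·a0=0.1902·18.722=3.561 ≤ a1=10.850 → R1 fires; D=4 B=5 Z=7
Draw 4: a1=8.680, a2=1.380, a3=3.480, a4=0.320, a5=1.477, a0=15.337; τ=−ln(0.7806)/15.337=0.016 → t=0.101; u2·a0=0.5896·15.337=9.043; a1=8.680 < 9.043 ≤ a1+a2=10.060 → R2 fires; D=5 B=5 Z=7
Draw 5: a1=10.850, a2=1.725, a3=4.350, a4=0.320, a5=1.477, a0=18.722; τ=−ln(0.1633)/18.722=0.097 → t=0.197; u2·a0=0.1283·18.722=2.402 ≤ a1=10.850 → R1 fires; D=4 B=5 Z=7
Draw 6: a1=8.680, a2=1.380, a3=3.480, a4=0.320, a5=1.477, a0=15.337; τ=−ln(0.9901)/15.337=0.001 → t=0.198; u2·a0=0.2922·15.337=4.481 ≤ a1=8.680 → R1 fires; D=3 B=5 Z=7
Draw 7: a1=6.510, a2=1.035, a3=2.610, a4=0.320, a5=1.477, a0=11.952; τ=−ln(0.6883)/11.952=0.031 → t=0.229; u2·a0=0.2335·11.952=2.791 ≤ a1=6.510 → R1 fires; D=2 B=5 Z=7
Draw 8: a1=4.340, a2=0.690, a3=1.740, a4=0.320, a5=1.477, a0=8.567; τ=−ln(0.9927)/8.567=0.001 → t=0.230; u2·a0=0.8424·8.567=7.217; a1+…+a4=7.090 < 7.217 ≤ a1+…+a5=8.567 → R5 fires; D=2 B=7 Z=6
Draw 9: a1=3.720, a2=0.690, a3=2.436, a4=0.448, a5=1.266, a0=8.560; τ=−ln(0.0504)/8.560=0.349 → t=0.579; u2·a0=0.5343·8.560=4.574; a1+a2=4.410 < 4.574 ≤ a1+…+a3=6.846 → R3 fires; D=2 B=6 Z=6
Draw 10: a1=3.720, a2=0.690, a3=2.088, a4=0.384, a5=1.266, a0=8.148; τ=−ln(0.9208)/8.148=0.010 → t=0.589; u2·a0=0.7356·8.148=5.994; a1+a2=4.410 < 5.994 ≤ a1+…+a3=6.498 → R3 fires; D=2 B=5 Z=6
Draw 11: a1=3.720, a2=0.690, a3=1.740, a4=0.320, a5=1.266, a0=7.736; τ=−ln(0.4055)/7.736=0.117 → t=0.706; u2·a0=0.2234·7.736=1.728 ≤ a1=3.720 → R1 fires; D=1 B=5 Z=6
Draw 12: a1=1.860, a2=0.345, a3=0.870, a4=0.320, a5=1.266, a0=4.661; τ=−ln(0.5042)/4.661=0.147 → t=0.853; u2·a0=0.8603·4.661=4.010; a1+…+a4=3.395 < 4.010 ≤ a1+…+a5=4.661 → R5 fires; D=1 B=7 Z=5
Draw 13: a1=1.550, a2=0.345, a3=1.218, a4=0.448, a5=1.055, a0=4.616; τ=−ln(0.0559)/4.616=0.625 → t=1.478; u2·a0=0.8098·4.616=3.738; a1+…+a4=3.561 < 3.738 ≤ a1+…+a5=4.616 → R5 fires; D=1 B=9 Z=4
Draw 14: a1=1.240, a2=0.345, a3=1.566, a4=0.576, a5=0.844, a0=4.571; τ=−ln(0.7003)/4.571=0.078 → t=1.556 > T=1.51: stop.
At T=1.51: D=1 B=9 Z=4; the largest is B.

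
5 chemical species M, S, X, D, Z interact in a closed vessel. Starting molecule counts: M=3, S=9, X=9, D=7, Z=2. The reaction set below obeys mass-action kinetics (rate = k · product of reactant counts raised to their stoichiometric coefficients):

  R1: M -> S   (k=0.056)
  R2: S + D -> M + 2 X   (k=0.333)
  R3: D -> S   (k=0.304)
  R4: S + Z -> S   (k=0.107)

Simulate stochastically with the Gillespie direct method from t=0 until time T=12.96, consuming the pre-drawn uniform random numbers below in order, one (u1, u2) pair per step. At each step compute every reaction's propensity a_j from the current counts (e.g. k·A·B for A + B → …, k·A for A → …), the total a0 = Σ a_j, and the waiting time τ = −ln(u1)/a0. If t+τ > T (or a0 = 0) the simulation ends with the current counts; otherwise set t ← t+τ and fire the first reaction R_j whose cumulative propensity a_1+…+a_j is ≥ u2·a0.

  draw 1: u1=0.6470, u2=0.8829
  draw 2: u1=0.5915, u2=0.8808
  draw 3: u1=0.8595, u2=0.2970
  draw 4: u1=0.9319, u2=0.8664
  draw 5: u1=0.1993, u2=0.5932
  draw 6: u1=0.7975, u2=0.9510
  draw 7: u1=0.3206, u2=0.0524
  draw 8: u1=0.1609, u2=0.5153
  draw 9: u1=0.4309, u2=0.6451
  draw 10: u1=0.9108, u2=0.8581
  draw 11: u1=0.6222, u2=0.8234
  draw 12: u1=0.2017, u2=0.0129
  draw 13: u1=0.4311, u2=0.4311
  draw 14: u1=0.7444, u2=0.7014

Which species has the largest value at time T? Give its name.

Dominant species at T: X

t=0.000: M=3 S=9 X=9 D=7 Z=2
Draw 1: a1=0.168, a2=20.979, a3=2.128, a4=1.926, a0=25.201; τ=−ln(0.6470)/25.201=0.017 → t=0.017; u2·a0=0.8829·25.201=22.250; a1+a2=21.147 < 22.250 ≤ a1+…+a3=23.275 → R3 fires; M=3 S=10 X=9 D=6 Z=2
Draw 2: a1=0.168, a2=19.980, a3=1.824, a4=2.140, a0=24.112; τ=−ln(0.5915)/24.112=0.022 → t=0.039; u2·a0=0.8808·24.112=21.238; a1+a2=20.148 < 21.238 ≤ a1+…+a3=21.972 → R3 fires; M=3 S=11 X=9 D=5 Z=2
Draw 3: a1=0.168, a2=18.315, a3=1.520, a4=2.354, a0=22.357; τ=−ln(0.8595)/22.357=0.007 → t=0.046; u2·a0=0.2970·22.357=6.640; a1=0.168 < 6.640 ≤ a1+a2=18.483 → R2 fires; M=4 S=10 X=11 D=4 Z=2
Draw 4: a1=0.224, a2=13.320, a3=1.216, a4=2.140, a0=16.900; τ=−ln(0.9319)/16.900=0.004 → t=0.050; u2·a0=0.8664·16.900=14.642; a1+a2=13.544 < 14.642 ≤ a1+…+a3=14.760 → R3 fires; M=4 S=11 X=11 D=3 Z=2
Draw 5: a1=0.224, a2=10.989, a3=0.912, a4=2.354, a0=14.479; τ=−ln(0.1993)/14.479=0.111 → t=0.161; u2·a0=0.5932·14.479=8.589; a1=0.224 < 8.589 ≤ a1+a2=11.213 → R2 fires; M=5 S=10 X=13 D=2 Z=2
Draw 6: a1=0.280, a2=6.660, a3=0.608, a4=2.140, a0=9.688; τ=−ln(0.7975)/9.688=0.023 → t=0.185; u2·a0=0.9510·9.688=9.213; a1+…+a3=7.548 < 9.213 ≤ a1+…+a4=9.688 → R4 fires; M=5 S=10 X=13 D=2 Z=1
Draw 7: a1=0.280, a2=6.660, a3=0.608, a4=1.070, a0=8.618; τ=−ln(0.3206)/8.618=0.132 → t=0.317; u2·a0=0.0524·8.618=0.452; a1=0.280 < 0.452 ≤ a1+a2=6.940 → R2 fires; M=6 S=9 X=15 D=1 Z=1
Draw 8: a1=0.336, a2=2.997, a3=0.304, a4=0.963, a0=4.600; τ=−ln(0.1609)/4.600=0.397 → t=0.714; u2·a0=0.5153·4.600=2.370; a1=0.336 < 2.370 ≤ a1+a2=3.333 → R2 fires; M=7 S=8 X=17 D=0 Z=1
Draw 9: a1=0.392, a2=0.000, a3=0.000, a4=0.856, a0=1.248; τ=−ln(0.4309)/1.248=0.675 → t=1.389; u2·a0=0.6451·1.248=0.805; a1+…+a3=0.392 < 0.805 ≤ a1+…+a4=1.248 → R4 fires; M=7 S=8 X=17 D=0 Z=0
Draw 10: a1=0.392, a2=0.000, a3=0.000, a4=0.000, a0=0.392; τ=−ln(0.9108)/0.392=0.238 → t=1.627; u2·a0=0.8581·0.392=0.336 ≤ a1=0.392 → R1 fires; M=6 S=9 X=17 D=0 Z=0
Draw 11: a1=0.336, a2=0.000, a3=0.000, a4=0.000, a0=0.336; τ=−ln(0.6222)/0.336=1.412 → t=3.039; u2·a0=0.8234·0.336=0.277 ≤ a1=0.336 → R1 fires; M=5 S=10 X=17 D=0 Z=0
Draw 12: a1=0.280, a2=0.000, a3=0.000, a4=0.000, a0=0.280; τ=−ln(0.2017)/0.280=5.718 → t=8.757; u2·a0=0.0129·0.280=0.004 ≤ a1=0.280 → R1 fires; M=4 S=11 X=17 D=0 Z=0
Draw 13: a1=0.224, a2=0.000, a3=0.000, a4=0.000, a0=0.224; τ=−ln(0.4311)/0.224=3.756 → t=12.513; u2·a0=0.4311·0.224=0.097 ≤ a1=0.224 → R1 fires; M=3 S=12 X=17 D=0 Z=0
Draw 14: a1=0.168, a2=0.000, a3=0.000, a4=0.000, a0=0.168; τ=−ln(0.7444)/0.168=1.757 → t=14.270 > T=12.96: stop.
At T=12.96: M=3 S=12 X=17 D=0 Z=0; the largest is X.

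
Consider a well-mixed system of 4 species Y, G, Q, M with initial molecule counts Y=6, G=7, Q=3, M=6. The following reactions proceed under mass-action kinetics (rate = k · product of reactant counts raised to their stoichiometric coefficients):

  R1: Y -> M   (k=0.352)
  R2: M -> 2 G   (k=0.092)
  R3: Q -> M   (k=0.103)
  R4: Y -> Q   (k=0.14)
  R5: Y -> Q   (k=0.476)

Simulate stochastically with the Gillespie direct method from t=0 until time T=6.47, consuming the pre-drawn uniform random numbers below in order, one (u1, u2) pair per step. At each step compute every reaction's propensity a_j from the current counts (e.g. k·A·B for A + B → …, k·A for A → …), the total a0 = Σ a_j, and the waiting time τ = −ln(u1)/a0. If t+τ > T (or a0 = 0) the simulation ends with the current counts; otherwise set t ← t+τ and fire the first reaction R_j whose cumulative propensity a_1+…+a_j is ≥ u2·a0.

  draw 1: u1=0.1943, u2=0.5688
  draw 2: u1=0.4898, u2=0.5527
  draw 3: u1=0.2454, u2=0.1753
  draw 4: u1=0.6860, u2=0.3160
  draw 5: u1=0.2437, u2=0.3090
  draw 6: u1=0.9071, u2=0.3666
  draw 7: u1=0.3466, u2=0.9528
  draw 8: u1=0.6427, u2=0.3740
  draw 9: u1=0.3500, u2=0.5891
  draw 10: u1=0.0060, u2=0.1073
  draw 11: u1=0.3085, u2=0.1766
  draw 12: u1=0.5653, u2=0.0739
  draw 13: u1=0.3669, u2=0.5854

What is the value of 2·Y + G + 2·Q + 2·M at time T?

Check how each reaction changes W = 2·Y + G + 2·Q + 2·M (weight of products minus weight of reactants):
R1: Y -> M: (2·1) − (2·1) = 2 − 2 = 0
R2: M -> 2 G: (1·2) − (2·1) = 2 − 2 = 0
R3: Q -> M: (2·1) − (2·1) = 2 − 2 = 0
R4: Y -> Q: (2·1) − (2·1) = 2 − 2 = 0
R5: Y -> Q: (2·1) − (2·1) = 2 − 2 = 0
Every reaction leaves W unchanged, so W is conserved and no simulation is needed: W(T) = W(0) = 2·6 + 7 + 2·3 + 2·6 = 37

Value at T = 37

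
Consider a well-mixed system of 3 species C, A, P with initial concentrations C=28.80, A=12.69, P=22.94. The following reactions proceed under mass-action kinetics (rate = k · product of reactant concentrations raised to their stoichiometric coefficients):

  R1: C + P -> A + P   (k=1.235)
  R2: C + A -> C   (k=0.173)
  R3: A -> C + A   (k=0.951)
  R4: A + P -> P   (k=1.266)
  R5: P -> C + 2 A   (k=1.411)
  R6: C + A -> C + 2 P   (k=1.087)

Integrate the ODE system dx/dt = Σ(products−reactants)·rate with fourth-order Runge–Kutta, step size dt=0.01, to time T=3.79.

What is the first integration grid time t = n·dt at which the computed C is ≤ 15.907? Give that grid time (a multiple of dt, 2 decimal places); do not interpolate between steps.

RK4 with dt=0.01: 379 steps to T=3.79. Trajectory (selected grid times):
t=0.00: C=28.80 A=12.69 P=22.94
t=0.01: C=21.20 A=13.13 P=29.58
t=0.02: C=14.75 A=12.83 P=34.20
t=0.42: C=1.23 A=3.28 P=26.62
t=0.84: C=1.28 A=3.25 P=17.55
t=1.26: C=1.33 A=3.20 P=12.60
t=1.68: C=1.38 A=3.15 P=9.93
t=2.11: C=1.42 A=3.10 P=8.48
t=2.53: C=1.44 A=3.07 P=7.73
t=2.95: C=1.46 A=3.05 P=7.34
t=3.37: C=1.47 A=3.04 P=7.13
t=3.79: C=1.47 A=3.03 P=7.02
C(0.01)=21.202 > 15.907 but C(0.02)=14.747 ≤ 15.907, so the first grid time is t=0.02.

Threshold first reached at t = 0.02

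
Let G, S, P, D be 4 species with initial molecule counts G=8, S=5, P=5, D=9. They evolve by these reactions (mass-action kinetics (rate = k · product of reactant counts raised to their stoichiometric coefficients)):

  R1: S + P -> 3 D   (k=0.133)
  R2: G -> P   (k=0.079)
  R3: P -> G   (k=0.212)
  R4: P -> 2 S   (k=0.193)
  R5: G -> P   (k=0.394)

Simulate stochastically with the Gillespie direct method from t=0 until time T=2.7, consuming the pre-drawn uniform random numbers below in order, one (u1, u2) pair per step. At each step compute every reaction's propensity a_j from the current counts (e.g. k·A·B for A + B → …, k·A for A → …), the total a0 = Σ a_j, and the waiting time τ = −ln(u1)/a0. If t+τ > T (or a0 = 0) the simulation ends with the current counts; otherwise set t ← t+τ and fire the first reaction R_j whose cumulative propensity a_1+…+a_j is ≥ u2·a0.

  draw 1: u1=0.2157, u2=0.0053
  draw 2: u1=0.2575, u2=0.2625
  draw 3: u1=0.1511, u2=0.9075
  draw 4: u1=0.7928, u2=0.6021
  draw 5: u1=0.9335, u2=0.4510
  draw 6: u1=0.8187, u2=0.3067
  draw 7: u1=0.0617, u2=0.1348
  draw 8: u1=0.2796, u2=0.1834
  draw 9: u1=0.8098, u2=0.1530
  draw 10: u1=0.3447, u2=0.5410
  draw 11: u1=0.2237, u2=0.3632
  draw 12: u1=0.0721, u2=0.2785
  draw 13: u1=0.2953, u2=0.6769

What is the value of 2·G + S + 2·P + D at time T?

Check how each reaction changes W = 2·G + S + 2·P + D (weight of products minus weight of reactants):
R1: S + P -> 3 D: (1·3) − (1·1 + 2·1) = 3 − 3 = 0
R2: G -> P: (2·1) − (2·1) = 2 − 2 = 0
R3: P -> G: (2·1) − (2·1) = 2 − 2 = 0
R4: P -> 2 S: (1·2) − (2·1) = 2 − 2 = 0
R5: G -> P: (2·1) − (2·1) = 2 − 2 = 0
Every reaction leaves W unchanged, so W is conserved and no simulation is needed: W(T) = W(0) = 2·8 + 5 + 2·5 + 9 = 40

Value at T = 40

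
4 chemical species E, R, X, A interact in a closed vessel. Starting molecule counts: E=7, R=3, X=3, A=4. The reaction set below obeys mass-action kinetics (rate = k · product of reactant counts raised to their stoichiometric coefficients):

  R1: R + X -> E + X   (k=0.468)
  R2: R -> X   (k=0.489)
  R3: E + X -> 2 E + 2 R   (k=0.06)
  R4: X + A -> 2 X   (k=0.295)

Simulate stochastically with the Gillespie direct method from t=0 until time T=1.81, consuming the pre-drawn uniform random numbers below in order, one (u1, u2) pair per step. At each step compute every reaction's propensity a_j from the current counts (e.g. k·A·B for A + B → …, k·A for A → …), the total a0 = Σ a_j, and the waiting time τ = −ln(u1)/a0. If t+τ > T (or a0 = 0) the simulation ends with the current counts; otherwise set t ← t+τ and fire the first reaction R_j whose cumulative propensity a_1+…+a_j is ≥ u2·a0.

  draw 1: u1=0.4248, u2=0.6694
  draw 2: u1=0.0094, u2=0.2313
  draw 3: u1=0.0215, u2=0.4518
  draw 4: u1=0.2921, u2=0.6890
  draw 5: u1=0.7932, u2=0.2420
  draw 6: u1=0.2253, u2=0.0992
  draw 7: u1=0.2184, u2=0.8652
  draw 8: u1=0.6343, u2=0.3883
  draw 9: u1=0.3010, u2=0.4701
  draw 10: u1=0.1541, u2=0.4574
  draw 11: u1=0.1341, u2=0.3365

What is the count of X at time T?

X at T = 5

t=0.000: E=7 R=3 X=3 A=4
Draw 1: a1=4.212, a2=1.467, a3=1.260, a4=3.540, a0=10.479; τ=−ln(0.4248)/10.479=0.082 → t=0.082; u2·a0=0.6694·10.479=7.015; a1+…+a3=6.939 < 7.015 ≤ a1+…+a4=10.479 → R4 fires; E=7 R=3 X=4 A=3
Draw 2: a1=5.616, a2=1.467, a3=1.680, a4=3.540, a0=12.303; τ=−ln(0.0094)/12.303=0.379 → t=0.461; u2·a0=0.2313·12.303=2.846 ≤ a1=5.616 → R1 fires; E=8 R=2 X=4 A=3
Draw 3: a1=3.744, a2=0.978, a3=1.920, a4=3.540, a0=10.182; τ=−ln(0.0215)/10.182=0.377 → t=0.838; u2·a0=0.4518·10.182=4.600; a1=3.744 < 4.600 ≤ a1+a2=4.722 → R2 fires; E=8 R=1 X=5 A=3
Draw 4: a1=2.340, a2=0.489, a3=2.400, a4=4.425, a0=9.654; τ=−ln(0.2921)/9.654=0.127 → t=0.966; u2·a0=0.6890·9.654=6.652; a1+…+a3=5.229 < 6.652 ≤ a1+…+a4=9.654 → R4 fires; E=8 R=1 X=6 A=2
Draw 5: a1=2.808, a2=0.489, a3=2.880, a4=3.540, a0=9.717; τ=−ln(0.7932)/9.717=0.024 → t=0.989; u2·a0=0.2420·9.717=2.352 ≤ a1=2.808 → R1 fires; E=9 R=0 X=6 A=2
Draw 6: a1=0.000, a2=0.000, a3=3.240, a4=3.540, a0=6.780; τ=−ln(0.2253)/6.780=0.220 → t=1.209; u2·a0=0.0992·6.780=0.673; a1+a2=0.000 < 0.673 ≤ a1+…+a3=3.240 → R3 fires; E=10 R=2 X=5 A=2
Draw 7: a1=4.680, a2=0.978, a3=3.000, a4=2.950, a0=11.608; τ=−ln(0.2184)/11.608=0.131 → t=1.340; u2·a0=0.8652·11.608=10.043; a1+…+a3=8.658 < 10.043 ≤ a1+…+a4=11.608 → R4 fires; E=10 R=2 X=6 A=1
Draw 8: a1=5.616, a2=0.978, a3=3.600, a4=1.770, a0=11.964; τ=−ln(0.6343)/11.964=0.038 → t=1.378; u2·a0=0.3883·11.964=4.646 ≤ a1=5.616 → R1 fires; E=11 R=1 X=6 A=1
Draw 9: a1=2.808, a2=0.489, a3=3.960, a4=1.770, a0=9.027; τ=−ln(0.3010)/9.027=0.133 → t=1.511; u2·a0=0.4701·9.027=4.244; a1+a2=3.297 < 4.244 ≤ a1+…+a3=7.257 → R3 fires; E=12 R=3 X=5 A=1
Draw 10: a1=7.020, a2=1.467, a3=3.600, a4=1.475, a0=13.562; τ=−ln(0.1541)/13.562=0.138 → t=1.649; u2·a0=0.4574·13.562=6.203 ≤ a1=7.020 → R1 fires; E=13 R=2 X=5 A=1
Draw 11: a1=4.680, a2=0.978, a3=3.900, a4=1.475, a0=11.033; τ=−ln(0.1341)/11.033=0.182 → t=1.831 > T=1.81: stop.
Read off X at T=1.81: 5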